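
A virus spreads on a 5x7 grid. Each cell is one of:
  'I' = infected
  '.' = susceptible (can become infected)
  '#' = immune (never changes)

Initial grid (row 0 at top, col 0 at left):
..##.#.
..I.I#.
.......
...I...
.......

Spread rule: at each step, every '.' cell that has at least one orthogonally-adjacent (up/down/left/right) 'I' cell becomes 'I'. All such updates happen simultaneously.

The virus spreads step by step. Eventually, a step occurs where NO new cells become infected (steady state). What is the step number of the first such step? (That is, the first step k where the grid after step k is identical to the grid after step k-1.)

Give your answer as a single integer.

Answer: 6

Derivation:
Step 0 (initial): 3 infected
Step 1: +9 new -> 12 infected
Step 2: +8 new -> 20 infected
Step 3: +7 new -> 27 infected
Step 4: +3 new -> 30 infected
Step 5: +1 new -> 31 infected
Step 6: +0 new -> 31 infected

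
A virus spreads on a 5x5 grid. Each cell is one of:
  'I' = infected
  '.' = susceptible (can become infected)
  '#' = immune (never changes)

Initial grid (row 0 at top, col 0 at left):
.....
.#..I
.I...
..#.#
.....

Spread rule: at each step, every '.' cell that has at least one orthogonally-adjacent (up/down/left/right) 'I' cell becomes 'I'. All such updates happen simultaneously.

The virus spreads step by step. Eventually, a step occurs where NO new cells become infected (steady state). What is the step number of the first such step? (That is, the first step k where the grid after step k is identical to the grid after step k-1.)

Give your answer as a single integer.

Step 0 (initial): 2 infected
Step 1: +6 new -> 8 infected
Step 2: +6 new -> 14 infected
Step 3: +5 new -> 19 infected
Step 4: +2 new -> 21 infected
Step 5: +1 new -> 22 infected
Step 6: +0 new -> 22 infected

Answer: 6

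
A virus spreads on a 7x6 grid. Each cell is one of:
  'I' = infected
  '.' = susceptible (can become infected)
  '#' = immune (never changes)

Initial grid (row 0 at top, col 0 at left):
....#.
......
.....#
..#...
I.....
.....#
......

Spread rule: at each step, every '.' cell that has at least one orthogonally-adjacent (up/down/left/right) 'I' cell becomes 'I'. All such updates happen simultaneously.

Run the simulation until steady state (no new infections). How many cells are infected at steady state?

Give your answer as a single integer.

Step 0 (initial): 1 infected
Step 1: +3 new -> 4 infected
Step 2: +5 new -> 9 infected
Step 3: +5 new -> 14 infected
Step 4: +7 new -> 21 infected
Step 5: +7 new -> 28 infected
Step 6: +5 new -> 33 infected
Step 7: +3 new -> 36 infected
Step 8: +1 new -> 37 infected
Step 9: +1 new -> 38 infected
Step 10: +0 new -> 38 infected

Answer: 38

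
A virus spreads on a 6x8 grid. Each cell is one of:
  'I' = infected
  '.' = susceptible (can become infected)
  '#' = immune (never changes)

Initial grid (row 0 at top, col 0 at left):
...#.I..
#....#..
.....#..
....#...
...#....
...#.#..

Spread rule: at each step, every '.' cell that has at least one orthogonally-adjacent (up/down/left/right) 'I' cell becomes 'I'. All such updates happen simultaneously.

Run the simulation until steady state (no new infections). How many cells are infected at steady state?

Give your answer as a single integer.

Step 0 (initial): 1 infected
Step 1: +2 new -> 3 infected
Step 2: +3 new -> 6 infected
Step 3: +4 new -> 10 infected
Step 4: +4 new -> 14 infected
Step 5: +7 new -> 21 infected
Step 6: +6 new -> 27 infected
Step 7: +6 new -> 33 infected
Step 8: +4 new -> 37 infected
Step 9: +2 new -> 39 infected
Step 10: +1 new -> 40 infected
Step 11: +0 new -> 40 infected

Answer: 40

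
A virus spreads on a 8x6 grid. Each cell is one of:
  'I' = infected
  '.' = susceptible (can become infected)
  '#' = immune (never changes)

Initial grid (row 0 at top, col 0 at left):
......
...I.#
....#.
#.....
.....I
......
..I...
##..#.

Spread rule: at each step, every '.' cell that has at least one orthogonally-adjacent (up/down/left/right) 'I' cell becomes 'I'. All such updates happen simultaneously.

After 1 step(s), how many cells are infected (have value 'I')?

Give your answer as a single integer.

Answer: 14

Derivation:
Step 0 (initial): 3 infected
Step 1: +11 new -> 14 infected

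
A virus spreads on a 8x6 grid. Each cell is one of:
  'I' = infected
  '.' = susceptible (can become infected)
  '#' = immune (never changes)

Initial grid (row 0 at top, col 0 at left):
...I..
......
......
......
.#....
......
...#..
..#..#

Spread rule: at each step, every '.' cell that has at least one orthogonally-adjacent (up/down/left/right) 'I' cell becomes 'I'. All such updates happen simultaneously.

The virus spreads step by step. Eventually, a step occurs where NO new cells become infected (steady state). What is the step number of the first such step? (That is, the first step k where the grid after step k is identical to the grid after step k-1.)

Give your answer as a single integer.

Step 0 (initial): 1 infected
Step 1: +3 new -> 4 infected
Step 2: +5 new -> 9 infected
Step 3: +6 new -> 15 infected
Step 4: +6 new -> 21 infected
Step 5: +6 new -> 27 infected
Step 6: +4 new -> 31 infected
Step 7: +5 new -> 36 infected
Step 8: +4 new -> 40 infected
Step 9: +3 new -> 43 infected
Step 10: +1 new -> 44 infected
Step 11: +0 new -> 44 infected

Answer: 11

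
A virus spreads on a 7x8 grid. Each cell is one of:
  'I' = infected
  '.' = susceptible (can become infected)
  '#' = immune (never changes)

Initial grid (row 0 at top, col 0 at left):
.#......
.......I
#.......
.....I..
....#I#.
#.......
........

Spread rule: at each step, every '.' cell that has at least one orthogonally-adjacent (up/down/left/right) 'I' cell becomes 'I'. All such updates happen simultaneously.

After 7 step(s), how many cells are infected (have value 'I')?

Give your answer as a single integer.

Answer: 50

Derivation:
Step 0 (initial): 3 infected
Step 1: +7 new -> 10 infected
Step 2: +9 new -> 19 infected
Step 3: +10 new -> 29 infected
Step 4: +8 new -> 37 infected
Step 5: +7 new -> 44 infected
Step 6: +4 new -> 48 infected
Step 7: +2 new -> 50 infected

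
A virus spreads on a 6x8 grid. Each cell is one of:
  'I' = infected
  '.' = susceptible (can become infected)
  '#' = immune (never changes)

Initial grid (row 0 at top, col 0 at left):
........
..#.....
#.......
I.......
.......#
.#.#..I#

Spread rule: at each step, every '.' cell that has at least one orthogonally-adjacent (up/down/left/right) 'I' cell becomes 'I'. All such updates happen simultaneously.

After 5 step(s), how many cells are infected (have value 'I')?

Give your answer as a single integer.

Step 0 (initial): 2 infected
Step 1: +4 new -> 6 infected
Step 2: +7 new -> 13 infected
Step 3: +8 new -> 21 infected
Step 4: +9 new -> 30 infected
Step 5: +7 new -> 37 infected

Answer: 37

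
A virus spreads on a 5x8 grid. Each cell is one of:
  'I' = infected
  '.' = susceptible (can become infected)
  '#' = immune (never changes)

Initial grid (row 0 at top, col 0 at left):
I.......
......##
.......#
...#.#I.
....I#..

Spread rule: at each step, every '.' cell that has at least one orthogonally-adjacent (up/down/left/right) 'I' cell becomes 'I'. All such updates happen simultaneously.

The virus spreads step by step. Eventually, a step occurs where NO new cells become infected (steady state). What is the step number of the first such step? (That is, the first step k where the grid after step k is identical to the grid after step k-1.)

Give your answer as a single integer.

Answer: 7

Derivation:
Step 0 (initial): 3 infected
Step 1: +7 new -> 10 infected
Step 2: +7 new -> 17 infected
Step 3: +9 new -> 26 infected
Step 4: +6 new -> 32 infected
Step 5: +1 new -> 33 infected
Step 6: +1 new -> 34 infected
Step 7: +0 new -> 34 infected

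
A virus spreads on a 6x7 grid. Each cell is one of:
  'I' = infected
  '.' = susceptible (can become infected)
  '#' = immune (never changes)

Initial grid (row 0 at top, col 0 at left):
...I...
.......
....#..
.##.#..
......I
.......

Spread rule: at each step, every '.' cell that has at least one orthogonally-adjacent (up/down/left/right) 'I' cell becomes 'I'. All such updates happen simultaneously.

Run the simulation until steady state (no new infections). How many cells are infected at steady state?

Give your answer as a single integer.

Answer: 38

Derivation:
Step 0 (initial): 2 infected
Step 1: +6 new -> 8 infected
Step 2: +9 new -> 17 infected
Step 3: +10 new -> 27 infected
Step 4: +4 new -> 31 infected
Step 5: +3 new -> 34 infected
Step 6: +3 new -> 37 infected
Step 7: +1 new -> 38 infected
Step 8: +0 new -> 38 infected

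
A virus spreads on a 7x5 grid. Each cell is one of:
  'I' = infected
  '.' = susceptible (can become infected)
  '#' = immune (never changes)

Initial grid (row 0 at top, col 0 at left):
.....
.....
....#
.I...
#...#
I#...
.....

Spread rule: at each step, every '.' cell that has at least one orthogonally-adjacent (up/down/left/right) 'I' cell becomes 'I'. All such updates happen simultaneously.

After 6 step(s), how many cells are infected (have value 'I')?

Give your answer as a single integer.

Step 0 (initial): 2 infected
Step 1: +5 new -> 7 infected
Step 2: +6 new -> 13 infected
Step 3: +8 new -> 21 infected
Step 4: +5 new -> 26 infected
Step 5: +4 new -> 30 infected
Step 6: +1 new -> 31 infected

Answer: 31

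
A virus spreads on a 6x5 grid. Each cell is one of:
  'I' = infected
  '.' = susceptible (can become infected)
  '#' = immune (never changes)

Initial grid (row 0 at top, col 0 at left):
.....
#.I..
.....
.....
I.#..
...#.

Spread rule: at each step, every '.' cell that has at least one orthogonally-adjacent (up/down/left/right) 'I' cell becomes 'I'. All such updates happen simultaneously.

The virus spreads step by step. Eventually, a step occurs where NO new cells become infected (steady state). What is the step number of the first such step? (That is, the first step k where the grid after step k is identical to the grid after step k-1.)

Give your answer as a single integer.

Answer: 7

Derivation:
Step 0 (initial): 2 infected
Step 1: +7 new -> 9 infected
Step 2: +9 new -> 18 infected
Step 3: +5 new -> 23 infected
Step 4: +2 new -> 25 infected
Step 5: +1 new -> 26 infected
Step 6: +1 new -> 27 infected
Step 7: +0 new -> 27 infected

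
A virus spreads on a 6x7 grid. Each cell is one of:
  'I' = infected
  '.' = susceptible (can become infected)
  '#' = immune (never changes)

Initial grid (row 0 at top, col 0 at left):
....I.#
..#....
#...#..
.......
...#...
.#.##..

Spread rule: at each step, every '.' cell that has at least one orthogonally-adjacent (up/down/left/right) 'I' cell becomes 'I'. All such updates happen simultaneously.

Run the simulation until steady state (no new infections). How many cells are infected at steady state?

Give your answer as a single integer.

Answer: 34

Derivation:
Step 0 (initial): 1 infected
Step 1: +3 new -> 4 infected
Step 2: +3 new -> 7 infected
Step 3: +4 new -> 11 infected
Step 4: +6 new -> 17 infected
Step 5: +6 new -> 23 infected
Step 6: +5 new -> 28 infected
Step 7: +4 new -> 32 infected
Step 8: +1 new -> 33 infected
Step 9: +1 new -> 34 infected
Step 10: +0 new -> 34 infected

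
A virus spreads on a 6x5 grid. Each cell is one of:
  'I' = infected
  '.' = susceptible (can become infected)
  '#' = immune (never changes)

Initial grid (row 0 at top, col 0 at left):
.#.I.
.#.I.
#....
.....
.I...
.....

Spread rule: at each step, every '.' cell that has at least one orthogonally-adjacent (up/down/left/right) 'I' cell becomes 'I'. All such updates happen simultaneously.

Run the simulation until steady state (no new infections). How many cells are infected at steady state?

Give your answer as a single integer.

Answer: 25

Derivation:
Step 0 (initial): 3 infected
Step 1: +9 new -> 12 infected
Step 2: +9 new -> 21 infected
Step 3: +3 new -> 24 infected
Step 4: +1 new -> 25 infected
Step 5: +0 new -> 25 infected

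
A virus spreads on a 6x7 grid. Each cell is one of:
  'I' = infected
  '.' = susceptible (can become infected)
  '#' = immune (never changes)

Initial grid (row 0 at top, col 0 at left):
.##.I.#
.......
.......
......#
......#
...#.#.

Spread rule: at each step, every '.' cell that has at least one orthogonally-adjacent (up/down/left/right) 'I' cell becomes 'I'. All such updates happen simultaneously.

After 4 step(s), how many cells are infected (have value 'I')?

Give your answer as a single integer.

Step 0 (initial): 1 infected
Step 1: +3 new -> 4 infected
Step 2: +3 new -> 7 infected
Step 3: +5 new -> 12 infected
Step 4: +6 new -> 18 infected

Answer: 18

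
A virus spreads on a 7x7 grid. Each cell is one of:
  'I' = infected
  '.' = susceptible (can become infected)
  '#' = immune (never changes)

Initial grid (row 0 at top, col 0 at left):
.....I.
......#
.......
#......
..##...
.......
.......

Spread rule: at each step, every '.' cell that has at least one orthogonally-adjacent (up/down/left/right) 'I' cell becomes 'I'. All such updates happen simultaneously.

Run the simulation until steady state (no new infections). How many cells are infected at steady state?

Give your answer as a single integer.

Answer: 45

Derivation:
Step 0 (initial): 1 infected
Step 1: +3 new -> 4 infected
Step 2: +3 new -> 7 infected
Step 3: +5 new -> 12 infected
Step 4: +6 new -> 18 infected
Step 5: +7 new -> 25 infected
Step 6: +6 new -> 31 infected
Step 7: +5 new -> 36 infected
Step 8: +3 new -> 39 infected
Step 9: +3 new -> 42 infected
Step 10: +2 new -> 44 infected
Step 11: +1 new -> 45 infected
Step 12: +0 new -> 45 infected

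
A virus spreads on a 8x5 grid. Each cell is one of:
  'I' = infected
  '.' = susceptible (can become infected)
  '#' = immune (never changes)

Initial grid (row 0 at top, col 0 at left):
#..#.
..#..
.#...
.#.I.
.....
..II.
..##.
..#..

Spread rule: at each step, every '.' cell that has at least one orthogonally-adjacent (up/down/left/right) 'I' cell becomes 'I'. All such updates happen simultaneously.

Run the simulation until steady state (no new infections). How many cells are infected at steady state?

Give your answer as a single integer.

Step 0 (initial): 3 infected
Step 1: +7 new -> 10 infected
Step 2: +8 new -> 18 infected
Step 3: +5 new -> 23 infected
Step 4: +4 new -> 27 infected
Step 5: +1 new -> 28 infected
Step 6: +1 new -> 29 infected
Step 7: +1 new -> 30 infected
Step 8: +1 new -> 31 infected
Step 9: +1 new -> 32 infected
Step 10: +0 new -> 32 infected

Answer: 32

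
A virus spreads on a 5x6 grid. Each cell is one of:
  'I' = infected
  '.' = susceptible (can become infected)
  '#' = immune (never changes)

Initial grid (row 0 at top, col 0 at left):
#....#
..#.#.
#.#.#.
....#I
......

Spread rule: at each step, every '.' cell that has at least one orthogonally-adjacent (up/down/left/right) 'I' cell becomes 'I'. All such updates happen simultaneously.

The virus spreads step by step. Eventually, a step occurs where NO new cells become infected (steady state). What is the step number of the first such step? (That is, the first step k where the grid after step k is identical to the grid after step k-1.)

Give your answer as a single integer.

Step 0 (initial): 1 infected
Step 1: +2 new -> 3 infected
Step 2: +2 new -> 5 infected
Step 3: +1 new -> 6 infected
Step 4: +2 new -> 8 infected
Step 5: +3 new -> 11 infected
Step 6: +3 new -> 14 infected
Step 7: +3 new -> 17 infected
Step 8: +3 new -> 20 infected
Step 9: +2 new -> 22 infected
Step 10: +0 new -> 22 infected

Answer: 10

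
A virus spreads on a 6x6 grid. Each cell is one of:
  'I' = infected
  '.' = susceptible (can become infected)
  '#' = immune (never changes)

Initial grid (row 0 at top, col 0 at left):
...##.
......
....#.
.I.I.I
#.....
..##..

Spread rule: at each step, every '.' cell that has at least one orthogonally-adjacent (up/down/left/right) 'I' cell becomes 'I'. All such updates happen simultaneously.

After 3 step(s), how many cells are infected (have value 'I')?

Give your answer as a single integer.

Answer: 28

Derivation:
Step 0 (initial): 3 infected
Step 1: +9 new -> 12 infected
Step 2: +9 new -> 21 infected
Step 3: +7 new -> 28 infected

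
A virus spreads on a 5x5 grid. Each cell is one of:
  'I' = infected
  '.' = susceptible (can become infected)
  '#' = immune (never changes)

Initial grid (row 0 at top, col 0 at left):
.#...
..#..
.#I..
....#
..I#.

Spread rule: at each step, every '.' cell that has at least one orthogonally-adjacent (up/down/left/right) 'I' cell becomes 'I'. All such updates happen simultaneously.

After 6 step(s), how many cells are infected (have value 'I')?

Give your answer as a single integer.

Step 0 (initial): 2 infected
Step 1: +3 new -> 5 infected
Step 2: +5 new -> 10 infected
Step 3: +3 new -> 13 infected
Step 4: +3 new -> 16 infected
Step 5: +1 new -> 17 infected
Step 6: +2 new -> 19 infected

Answer: 19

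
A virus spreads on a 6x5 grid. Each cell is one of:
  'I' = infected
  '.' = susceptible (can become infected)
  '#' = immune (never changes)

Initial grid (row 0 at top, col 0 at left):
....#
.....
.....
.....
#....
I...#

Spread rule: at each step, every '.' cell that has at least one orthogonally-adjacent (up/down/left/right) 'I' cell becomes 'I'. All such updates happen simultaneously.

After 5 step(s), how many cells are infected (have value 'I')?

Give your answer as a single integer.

Answer: 16

Derivation:
Step 0 (initial): 1 infected
Step 1: +1 new -> 2 infected
Step 2: +2 new -> 4 infected
Step 3: +3 new -> 7 infected
Step 4: +4 new -> 11 infected
Step 5: +5 new -> 16 infected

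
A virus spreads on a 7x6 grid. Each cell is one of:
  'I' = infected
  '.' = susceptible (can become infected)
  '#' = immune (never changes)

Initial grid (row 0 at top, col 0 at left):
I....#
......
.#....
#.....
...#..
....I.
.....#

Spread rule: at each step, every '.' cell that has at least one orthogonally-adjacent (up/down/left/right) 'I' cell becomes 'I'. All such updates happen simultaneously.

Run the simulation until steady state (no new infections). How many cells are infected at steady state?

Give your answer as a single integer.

Answer: 37

Derivation:
Step 0 (initial): 2 infected
Step 1: +6 new -> 8 infected
Step 2: +7 new -> 15 infected
Step 3: +8 new -> 23 infected
Step 4: +10 new -> 33 infected
Step 5: +4 new -> 37 infected
Step 6: +0 new -> 37 infected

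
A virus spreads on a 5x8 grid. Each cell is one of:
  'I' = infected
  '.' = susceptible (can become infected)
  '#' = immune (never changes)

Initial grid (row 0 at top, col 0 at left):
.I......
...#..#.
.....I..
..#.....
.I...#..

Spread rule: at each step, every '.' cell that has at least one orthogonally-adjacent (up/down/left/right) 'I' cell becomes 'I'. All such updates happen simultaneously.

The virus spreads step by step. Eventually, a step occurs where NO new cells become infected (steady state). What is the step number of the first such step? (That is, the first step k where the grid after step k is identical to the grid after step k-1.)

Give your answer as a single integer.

Step 0 (initial): 3 infected
Step 1: +10 new -> 13 infected
Step 2: +12 new -> 25 infected
Step 3: +9 new -> 34 infected
Step 4: +2 new -> 36 infected
Step 5: +0 new -> 36 infected

Answer: 5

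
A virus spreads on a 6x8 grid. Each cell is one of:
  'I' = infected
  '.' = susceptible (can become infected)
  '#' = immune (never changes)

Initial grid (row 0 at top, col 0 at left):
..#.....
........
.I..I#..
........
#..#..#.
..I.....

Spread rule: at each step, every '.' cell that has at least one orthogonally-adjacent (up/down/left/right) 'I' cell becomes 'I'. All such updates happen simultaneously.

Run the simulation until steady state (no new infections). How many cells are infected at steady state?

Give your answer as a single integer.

Step 0 (initial): 3 infected
Step 1: +10 new -> 13 infected
Step 2: +14 new -> 27 infected
Step 3: +7 new -> 34 infected
Step 4: +5 new -> 39 infected
Step 5: +4 new -> 43 infected
Step 6: +0 new -> 43 infected

Answer: 43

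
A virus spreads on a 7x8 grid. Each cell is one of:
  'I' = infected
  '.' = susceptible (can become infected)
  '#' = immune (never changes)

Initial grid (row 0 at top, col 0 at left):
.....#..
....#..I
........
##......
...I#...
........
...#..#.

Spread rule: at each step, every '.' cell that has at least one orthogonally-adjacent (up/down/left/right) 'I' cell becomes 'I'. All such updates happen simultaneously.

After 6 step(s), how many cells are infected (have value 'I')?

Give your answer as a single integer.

Step 0 (initial): 2 infected
Step 1: +6 new -> 8 infected
Step 2: +10 new -> 18 infected
Step 3: +12 new -> 30 infected
Step 4: +10 new -> 40 infected
Step 5: +6 new -> 46 infected
Step 6: +2 new -> 48 infected

Answer: 48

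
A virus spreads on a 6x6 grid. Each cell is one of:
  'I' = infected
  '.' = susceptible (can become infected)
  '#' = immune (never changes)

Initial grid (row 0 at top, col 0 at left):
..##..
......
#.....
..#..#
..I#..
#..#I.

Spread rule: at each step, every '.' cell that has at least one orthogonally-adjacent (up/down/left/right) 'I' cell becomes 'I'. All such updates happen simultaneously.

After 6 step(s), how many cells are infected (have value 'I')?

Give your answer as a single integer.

Step 0 (initial): 2 infected
Step 1: +4 new -> 6 infected
Step 2: +5 new -> 11 infected
Step 3: +4 new -> 15 infected
Step 4: +5 new -> 20 infected
Step 5: +6 new -> 26 infected
Step 6: +2 new -> 28 infected

Answer: 28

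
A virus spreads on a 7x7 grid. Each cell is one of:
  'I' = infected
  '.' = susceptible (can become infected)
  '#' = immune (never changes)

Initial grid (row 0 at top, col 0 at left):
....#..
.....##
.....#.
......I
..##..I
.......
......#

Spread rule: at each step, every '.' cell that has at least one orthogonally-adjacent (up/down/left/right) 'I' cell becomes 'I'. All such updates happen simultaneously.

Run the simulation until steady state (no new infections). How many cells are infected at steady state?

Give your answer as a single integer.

Step 0 (initial): 2 infected
Step 1: +4 new -> 6 infected
Step 2: +3 new -> 9 infected
Step 3: +4 new -> 13 infected
Step 4: +5 new -> 18 infected
Step 5: +5 new -> 23 infected
Step 6: +7 new -> 30 infected
Step 7: +6 new -> 36 infected
Step 8: +3 new -> 39 infected
Step 9: +1 new -> 40 infected
Step 10: +0 new -> 40 infected

Answer: 40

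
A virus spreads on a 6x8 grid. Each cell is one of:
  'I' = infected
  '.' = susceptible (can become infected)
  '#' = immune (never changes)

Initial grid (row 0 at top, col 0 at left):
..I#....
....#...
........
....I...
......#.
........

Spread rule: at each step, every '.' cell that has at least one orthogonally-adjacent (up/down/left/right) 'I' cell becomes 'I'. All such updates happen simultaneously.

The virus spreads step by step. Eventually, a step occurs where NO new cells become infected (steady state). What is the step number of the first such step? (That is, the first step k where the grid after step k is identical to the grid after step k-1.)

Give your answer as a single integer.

Answer: 7

Derivation:
Step 0 (initial): 2 infected
Step 1: +6 new -> 8 infected
Step 2: +11 new -> 19 infected
Step 3: +9 new -> 28 infected
Step 4: +9 new -> 37 infected
Step 5: +6 new -> 43 infected
Step 6: +2 new -> 45 infected
Step 7: +0 new -> 45 infected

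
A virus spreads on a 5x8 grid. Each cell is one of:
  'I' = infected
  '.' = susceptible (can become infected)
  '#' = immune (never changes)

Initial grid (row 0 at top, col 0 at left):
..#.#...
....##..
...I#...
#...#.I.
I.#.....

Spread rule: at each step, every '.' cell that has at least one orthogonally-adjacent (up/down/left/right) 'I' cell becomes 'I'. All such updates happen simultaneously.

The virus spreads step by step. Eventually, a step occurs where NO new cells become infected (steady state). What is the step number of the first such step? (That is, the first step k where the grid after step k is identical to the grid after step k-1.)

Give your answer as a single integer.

Answer: 6

Derivation:
Step 0 (initial): 3 infected
Step 1: +8 new -> 11 infected
Step 2: +11 new -> 22 infected
Step 3: +5 new -> 27 infected
Step 4: +4 new -> 31 infected
Step 5: +1 new -> 32 infected
Step 6: +0 new -> 32 infected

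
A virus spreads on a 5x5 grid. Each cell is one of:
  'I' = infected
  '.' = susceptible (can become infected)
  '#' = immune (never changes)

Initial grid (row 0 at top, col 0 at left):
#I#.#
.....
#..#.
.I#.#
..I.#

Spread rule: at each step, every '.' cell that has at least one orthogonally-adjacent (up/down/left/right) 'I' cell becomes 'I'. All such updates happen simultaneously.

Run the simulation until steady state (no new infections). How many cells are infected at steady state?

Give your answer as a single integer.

Answer: 17

Derivation:
Step 0 (initial): 3 infected
Step 1: +5 new -> 8 infected
Step 2: +5 new -> 13 infected
Step 3: +1 new -> 14 infected
Step 4: +2 new -> 16 infected
Step 5: +1 new -> 17 infected
Step 6: +0 new -> 17 infected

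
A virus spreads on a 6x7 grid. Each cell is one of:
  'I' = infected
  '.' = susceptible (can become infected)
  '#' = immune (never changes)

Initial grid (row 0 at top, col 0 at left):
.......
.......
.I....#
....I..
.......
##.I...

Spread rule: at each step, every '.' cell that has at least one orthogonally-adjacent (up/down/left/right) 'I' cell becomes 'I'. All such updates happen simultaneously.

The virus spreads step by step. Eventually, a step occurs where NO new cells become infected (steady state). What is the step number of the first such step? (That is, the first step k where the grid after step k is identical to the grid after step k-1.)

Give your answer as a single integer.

Step 0 (initial): 3 infected
Step 1: +11 new -> 14 infected
Step 2: +13 new -> 27 infected
Step 3: +8 new -> 35 infected
Step 4: +3 new -> 38 infected
Step 5: +1 new -> 39 infected
Step 6: +0 new -> 39 infected

Answer: 6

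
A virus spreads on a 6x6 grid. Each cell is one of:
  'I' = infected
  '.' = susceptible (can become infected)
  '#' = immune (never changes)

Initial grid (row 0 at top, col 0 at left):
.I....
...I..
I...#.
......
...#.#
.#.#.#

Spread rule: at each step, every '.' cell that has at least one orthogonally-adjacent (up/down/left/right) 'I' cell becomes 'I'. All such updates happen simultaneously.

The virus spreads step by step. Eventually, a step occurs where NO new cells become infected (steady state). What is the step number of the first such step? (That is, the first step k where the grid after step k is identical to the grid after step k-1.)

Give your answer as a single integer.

Answer: 6

Derivation:
Step 0 (initial): 3 infected
Step 1: +10 new -> 13 infected
Step 2: +6 new -> 19 infected
Step 3: +6 new -> 25 infected
Step 4: +3 new -> 28 infected
Step 5: +2 new -> 30 infected
Step 6: +0 new -> 30 infected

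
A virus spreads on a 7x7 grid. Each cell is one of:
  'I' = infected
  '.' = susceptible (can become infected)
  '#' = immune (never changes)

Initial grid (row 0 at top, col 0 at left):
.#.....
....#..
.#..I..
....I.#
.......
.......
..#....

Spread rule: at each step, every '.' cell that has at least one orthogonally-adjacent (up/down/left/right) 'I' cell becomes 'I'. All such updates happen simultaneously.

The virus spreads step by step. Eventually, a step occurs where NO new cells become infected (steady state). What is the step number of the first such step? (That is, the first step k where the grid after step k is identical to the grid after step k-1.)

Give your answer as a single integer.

Answer: 8

Derivation:
Step 0 (initial): 2 infected
Step 1: +5 new -> 7 infected
Step 2: +8 new -> 15 infected
Step 3: +10 new -> 25 infected
Step 4: +10 new -> 35 infected
Step 5: +5 new -> 40 infected
Step 6: +3 new -> 43 infected
Step 7: +1 new -> 44 infected
Step 8: +0 new -> 44 infected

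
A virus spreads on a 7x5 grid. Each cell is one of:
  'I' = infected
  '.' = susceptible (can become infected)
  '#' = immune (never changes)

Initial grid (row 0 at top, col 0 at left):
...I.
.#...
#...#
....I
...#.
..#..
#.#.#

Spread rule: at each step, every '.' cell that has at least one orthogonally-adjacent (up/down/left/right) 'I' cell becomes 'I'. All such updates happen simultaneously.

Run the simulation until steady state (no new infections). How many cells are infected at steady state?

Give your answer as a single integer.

Step 0 (initial): 2 infected
Step 1: +5 new -> 7 infected
Step 2: +6 new -> 13 infected
Step 3: +5 new -> 18 infected
Step 4: +5 new -> 23 infected
Step 5: +2 new -> 25 infected
Step 6: +2 new -> 27 infected
Step 7: +0 new -> 27 infected

Answer: 27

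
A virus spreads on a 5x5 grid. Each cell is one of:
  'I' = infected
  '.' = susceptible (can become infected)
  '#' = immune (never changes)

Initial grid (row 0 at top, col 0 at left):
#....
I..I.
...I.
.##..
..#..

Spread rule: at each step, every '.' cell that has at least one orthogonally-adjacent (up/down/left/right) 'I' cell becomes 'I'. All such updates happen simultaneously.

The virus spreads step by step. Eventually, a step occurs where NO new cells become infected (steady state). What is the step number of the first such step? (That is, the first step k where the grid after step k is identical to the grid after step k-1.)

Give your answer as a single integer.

Step 0 (initial): 3 infected
Step 1: +8 new -> 11 infected
Step 2: +7 new -> 18 infected
Step 3: +2 new -> 20 infected
Step 4: +1 new -> 21 infected
Step 5: +0 new -> 21 infected

Answer: 5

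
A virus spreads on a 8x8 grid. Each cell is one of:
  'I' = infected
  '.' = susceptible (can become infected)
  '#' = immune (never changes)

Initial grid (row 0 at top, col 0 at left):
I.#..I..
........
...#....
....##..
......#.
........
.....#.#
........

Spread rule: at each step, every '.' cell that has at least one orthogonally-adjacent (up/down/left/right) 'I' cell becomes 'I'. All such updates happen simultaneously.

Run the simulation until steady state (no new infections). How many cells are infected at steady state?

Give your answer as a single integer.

Answer: 57

Derivation:
Step 0 (initial): 2 infected
Step 1: +5 new -> 7 infected
Step 2: +7 new -> 14 infected
Step 3: +7 new -> 21 infected
Step 4: +5 new -> 26 infected
Step 5: +4 new -> 30 infected
Step 6: +5 new -> 35 infected
Step 7: +5 new -> 40 infected
Step 8: +5 new -> 45 infected
Step 9: +6 new -> 51 infected
Step 10: +3 new -> 54 infected
Step 11: +3 new -> 57 infected
Step 12: +0 new -> 57 infected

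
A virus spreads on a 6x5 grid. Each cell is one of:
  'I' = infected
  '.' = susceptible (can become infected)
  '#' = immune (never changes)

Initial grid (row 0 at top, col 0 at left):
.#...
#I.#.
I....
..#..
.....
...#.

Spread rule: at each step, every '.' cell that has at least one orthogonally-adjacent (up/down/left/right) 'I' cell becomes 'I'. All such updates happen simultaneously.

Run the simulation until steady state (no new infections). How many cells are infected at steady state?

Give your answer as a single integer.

Step 0 (initial): 2 infected
Step 1: +3 new -> 5 infected
Step 2: +4 new -> 9 infected
Step 3: +4 new -> 13 infected
Step 4: +5 new -> 18 infected
Step 5: +4 new -> 22 infected
Step 6: +1 new -> 23 infected
Step 7: +1 new -> 24 infected
Step 8: +0 new -> 24 infected

Answer: 24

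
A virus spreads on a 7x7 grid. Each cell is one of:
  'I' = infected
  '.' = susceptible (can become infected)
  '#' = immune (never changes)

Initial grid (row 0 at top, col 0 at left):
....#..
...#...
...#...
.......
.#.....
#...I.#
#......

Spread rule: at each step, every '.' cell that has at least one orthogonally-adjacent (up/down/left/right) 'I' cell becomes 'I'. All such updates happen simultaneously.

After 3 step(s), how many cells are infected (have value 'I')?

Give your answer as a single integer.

Answer: 19

Derivation:
Step 0 (initial): 1 infected
Step 1: +4 new -> 5 infected
Step 2: +6 new -> 11 infected
Step 3: +8 new -> 19 infected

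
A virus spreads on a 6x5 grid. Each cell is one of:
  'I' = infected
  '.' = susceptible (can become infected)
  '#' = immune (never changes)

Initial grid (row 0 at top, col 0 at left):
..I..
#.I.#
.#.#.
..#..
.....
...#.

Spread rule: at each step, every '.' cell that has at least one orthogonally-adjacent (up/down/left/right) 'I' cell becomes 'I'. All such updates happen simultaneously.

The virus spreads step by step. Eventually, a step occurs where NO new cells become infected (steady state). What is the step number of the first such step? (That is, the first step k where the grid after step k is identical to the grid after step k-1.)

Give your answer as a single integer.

Answer: 3

Derivation:
Step 0 (initial): 2 infected
Step 1: +5 new -> 7 infected
Step 2: +2 new -> 9 infected
Step 3: +0 new -> 9 infected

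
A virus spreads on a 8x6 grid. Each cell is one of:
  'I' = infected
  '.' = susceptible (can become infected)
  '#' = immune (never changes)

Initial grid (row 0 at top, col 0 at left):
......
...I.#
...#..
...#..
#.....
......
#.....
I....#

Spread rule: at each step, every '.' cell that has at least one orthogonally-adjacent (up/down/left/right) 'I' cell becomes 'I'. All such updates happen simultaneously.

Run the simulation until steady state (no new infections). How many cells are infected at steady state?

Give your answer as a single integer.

Answer: 42

Derivation:
Step 0 (initial): 2 infected
Step 1: +4 new -> 6 infected
Step 2: +7 new -> 13 infected
Step 3: +10 new -> 23 infected
Step 4: +11 new -> 34 infected
Step 5: +6 new -> 40 infected
Step 6: +2 new -> 42 infected
Step 7: +0 new -> 42 infected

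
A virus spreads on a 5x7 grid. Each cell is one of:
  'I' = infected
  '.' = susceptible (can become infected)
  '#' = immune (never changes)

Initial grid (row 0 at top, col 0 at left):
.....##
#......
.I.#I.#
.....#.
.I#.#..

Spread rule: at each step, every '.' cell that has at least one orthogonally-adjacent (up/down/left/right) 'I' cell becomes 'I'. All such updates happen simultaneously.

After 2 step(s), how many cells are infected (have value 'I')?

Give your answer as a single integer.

Step 0 (initial): 3 infected
Step 1: +8 new -> 11 infected
Step 2: +8 new -> 19 infected

Answer: 19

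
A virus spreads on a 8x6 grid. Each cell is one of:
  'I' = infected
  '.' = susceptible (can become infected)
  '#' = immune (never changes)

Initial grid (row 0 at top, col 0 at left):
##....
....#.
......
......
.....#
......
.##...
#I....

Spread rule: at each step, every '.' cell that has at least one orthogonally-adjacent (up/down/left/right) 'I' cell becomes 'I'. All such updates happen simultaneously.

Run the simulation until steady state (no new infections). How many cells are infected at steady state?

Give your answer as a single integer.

Answer: 41

Derivation:
Step 0 (initial): 1 infected
Step 1: +1 new -> 2 infected
Step 2: +1 new -> 3 infected
Step 3: +2 new -> 5 infected
Step 4: +3 new -> 8 infected
Step 5: +4 new -> 12 infected
Step 6: +5 new -> 17 infected
Step 7: +5 new -> 22 infected
Step 8: +7 new -> 29 infected
Step 9: +5 new -> 34 infected
Step 10: +5 new -> 39 infected
Step 11: +2 new -> 41 infected
Step 12: +0 new -> 41 infected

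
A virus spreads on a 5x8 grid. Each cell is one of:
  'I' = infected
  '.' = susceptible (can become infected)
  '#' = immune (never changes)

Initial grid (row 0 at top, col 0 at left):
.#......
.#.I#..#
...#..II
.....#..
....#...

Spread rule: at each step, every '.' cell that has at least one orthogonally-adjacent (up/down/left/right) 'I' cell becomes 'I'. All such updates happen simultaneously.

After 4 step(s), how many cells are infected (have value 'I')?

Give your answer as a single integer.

Answer: 27

Derivation:
Step 0 (initial): 3 infected
Step 1: +6 new -> 9 infected
Step 2: +8 new -> 17 infected
Step 3: +6 new -> 23 infected
Step 4: +4 new -> 27 infected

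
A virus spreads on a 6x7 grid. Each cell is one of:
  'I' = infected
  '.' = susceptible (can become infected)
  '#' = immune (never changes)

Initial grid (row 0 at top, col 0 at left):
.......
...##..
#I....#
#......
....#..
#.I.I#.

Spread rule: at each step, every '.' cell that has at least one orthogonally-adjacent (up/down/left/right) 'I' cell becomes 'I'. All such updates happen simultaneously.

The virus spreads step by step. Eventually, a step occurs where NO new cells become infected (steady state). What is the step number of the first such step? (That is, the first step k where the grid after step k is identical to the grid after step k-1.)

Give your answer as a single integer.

Answer: 9

Derivation:
Step 0 (initial): 3 infected
Step 1: +6 new -> 9 infected
Step 2: +7 new -> 16 infected
Step 3: +5 new -> 21 infected
Step 4: +3 new -> 24 infected
Step 5: +3 new -> 27 infected
Step 6: +4 new -> 31 infected
Step 7: +2 new -> 33 infected
Step 8: +1 new -> 34 infected
Step 9: +0 new -> 34 infected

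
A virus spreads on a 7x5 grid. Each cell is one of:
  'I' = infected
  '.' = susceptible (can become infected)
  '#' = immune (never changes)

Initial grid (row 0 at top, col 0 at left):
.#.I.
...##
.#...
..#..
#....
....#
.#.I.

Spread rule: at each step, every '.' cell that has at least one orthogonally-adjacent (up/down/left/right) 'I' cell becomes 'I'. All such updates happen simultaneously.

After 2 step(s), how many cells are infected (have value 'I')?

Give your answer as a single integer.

Step 0 (initial): 2 infected
Step 1: +5 new -> 7 infected
Step 2: +3 new -> 10 infected

Answer: 10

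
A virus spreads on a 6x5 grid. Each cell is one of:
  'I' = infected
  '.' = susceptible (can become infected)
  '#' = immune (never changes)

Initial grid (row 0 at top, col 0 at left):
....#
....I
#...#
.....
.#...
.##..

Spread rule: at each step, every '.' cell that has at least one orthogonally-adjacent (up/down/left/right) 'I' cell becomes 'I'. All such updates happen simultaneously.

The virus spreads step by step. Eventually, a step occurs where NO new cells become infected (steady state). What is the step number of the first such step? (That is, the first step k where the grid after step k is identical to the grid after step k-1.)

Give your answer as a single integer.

Step 0 (initial): 1 infected
Step 1: +1 new -> 2 infected
Step 2: +3 new -> 5 infected
Step 3: +4 new -> 9 infected
Step 4: +6 new -> 15 infected
Step 5: +5 new -> 20 infected
Step 6: +2 new -> 22 infected
Step 7: +1 new -> 23 infected
Step 8: +1 new -> 24 infected
Step 9: +0 new -> 24 infected

Answer: 9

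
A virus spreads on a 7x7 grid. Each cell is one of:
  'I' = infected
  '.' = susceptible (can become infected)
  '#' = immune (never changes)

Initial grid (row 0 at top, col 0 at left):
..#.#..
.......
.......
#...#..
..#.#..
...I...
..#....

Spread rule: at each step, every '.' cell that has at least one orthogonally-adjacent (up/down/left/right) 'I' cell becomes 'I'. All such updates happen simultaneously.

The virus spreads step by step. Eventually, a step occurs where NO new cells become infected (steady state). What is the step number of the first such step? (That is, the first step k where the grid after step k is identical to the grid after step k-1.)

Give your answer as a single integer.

Answer: 9

Derivation:
Step 0 (initial): 1 infected
Step 1: +4 new -> 5 infected
Step 2: +4 new -> 9 infected
Step 3: +8 new -> 17 infected
Step 4: +9 new -> 26 infected
Step 5: +6 new -> 32 infected
Step 6: +4 new -> 36 infected
Step 7: +4 new -> 40 infected
Step 8: +2 new -> 42 infected
Step 9: +0 new -> 42 infected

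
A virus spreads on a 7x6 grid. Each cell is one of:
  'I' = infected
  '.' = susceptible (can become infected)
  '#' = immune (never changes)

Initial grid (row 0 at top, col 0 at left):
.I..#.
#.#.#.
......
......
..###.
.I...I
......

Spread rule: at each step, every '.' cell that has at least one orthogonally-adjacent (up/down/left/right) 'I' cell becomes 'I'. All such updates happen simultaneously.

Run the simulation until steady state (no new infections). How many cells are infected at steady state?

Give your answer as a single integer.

Answer: 35

Derivation:
Step 0 (initial): 3 infected
Step 1: +10 new -> 13 infected
Step 2: +9 new -> 22 infected
Step 3: +8 new -> 30 infected
Step 4: +4 new -> 34 infected
Step 5: +1 new -> 35 infected
Step 6: +0 new -> 35 infected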